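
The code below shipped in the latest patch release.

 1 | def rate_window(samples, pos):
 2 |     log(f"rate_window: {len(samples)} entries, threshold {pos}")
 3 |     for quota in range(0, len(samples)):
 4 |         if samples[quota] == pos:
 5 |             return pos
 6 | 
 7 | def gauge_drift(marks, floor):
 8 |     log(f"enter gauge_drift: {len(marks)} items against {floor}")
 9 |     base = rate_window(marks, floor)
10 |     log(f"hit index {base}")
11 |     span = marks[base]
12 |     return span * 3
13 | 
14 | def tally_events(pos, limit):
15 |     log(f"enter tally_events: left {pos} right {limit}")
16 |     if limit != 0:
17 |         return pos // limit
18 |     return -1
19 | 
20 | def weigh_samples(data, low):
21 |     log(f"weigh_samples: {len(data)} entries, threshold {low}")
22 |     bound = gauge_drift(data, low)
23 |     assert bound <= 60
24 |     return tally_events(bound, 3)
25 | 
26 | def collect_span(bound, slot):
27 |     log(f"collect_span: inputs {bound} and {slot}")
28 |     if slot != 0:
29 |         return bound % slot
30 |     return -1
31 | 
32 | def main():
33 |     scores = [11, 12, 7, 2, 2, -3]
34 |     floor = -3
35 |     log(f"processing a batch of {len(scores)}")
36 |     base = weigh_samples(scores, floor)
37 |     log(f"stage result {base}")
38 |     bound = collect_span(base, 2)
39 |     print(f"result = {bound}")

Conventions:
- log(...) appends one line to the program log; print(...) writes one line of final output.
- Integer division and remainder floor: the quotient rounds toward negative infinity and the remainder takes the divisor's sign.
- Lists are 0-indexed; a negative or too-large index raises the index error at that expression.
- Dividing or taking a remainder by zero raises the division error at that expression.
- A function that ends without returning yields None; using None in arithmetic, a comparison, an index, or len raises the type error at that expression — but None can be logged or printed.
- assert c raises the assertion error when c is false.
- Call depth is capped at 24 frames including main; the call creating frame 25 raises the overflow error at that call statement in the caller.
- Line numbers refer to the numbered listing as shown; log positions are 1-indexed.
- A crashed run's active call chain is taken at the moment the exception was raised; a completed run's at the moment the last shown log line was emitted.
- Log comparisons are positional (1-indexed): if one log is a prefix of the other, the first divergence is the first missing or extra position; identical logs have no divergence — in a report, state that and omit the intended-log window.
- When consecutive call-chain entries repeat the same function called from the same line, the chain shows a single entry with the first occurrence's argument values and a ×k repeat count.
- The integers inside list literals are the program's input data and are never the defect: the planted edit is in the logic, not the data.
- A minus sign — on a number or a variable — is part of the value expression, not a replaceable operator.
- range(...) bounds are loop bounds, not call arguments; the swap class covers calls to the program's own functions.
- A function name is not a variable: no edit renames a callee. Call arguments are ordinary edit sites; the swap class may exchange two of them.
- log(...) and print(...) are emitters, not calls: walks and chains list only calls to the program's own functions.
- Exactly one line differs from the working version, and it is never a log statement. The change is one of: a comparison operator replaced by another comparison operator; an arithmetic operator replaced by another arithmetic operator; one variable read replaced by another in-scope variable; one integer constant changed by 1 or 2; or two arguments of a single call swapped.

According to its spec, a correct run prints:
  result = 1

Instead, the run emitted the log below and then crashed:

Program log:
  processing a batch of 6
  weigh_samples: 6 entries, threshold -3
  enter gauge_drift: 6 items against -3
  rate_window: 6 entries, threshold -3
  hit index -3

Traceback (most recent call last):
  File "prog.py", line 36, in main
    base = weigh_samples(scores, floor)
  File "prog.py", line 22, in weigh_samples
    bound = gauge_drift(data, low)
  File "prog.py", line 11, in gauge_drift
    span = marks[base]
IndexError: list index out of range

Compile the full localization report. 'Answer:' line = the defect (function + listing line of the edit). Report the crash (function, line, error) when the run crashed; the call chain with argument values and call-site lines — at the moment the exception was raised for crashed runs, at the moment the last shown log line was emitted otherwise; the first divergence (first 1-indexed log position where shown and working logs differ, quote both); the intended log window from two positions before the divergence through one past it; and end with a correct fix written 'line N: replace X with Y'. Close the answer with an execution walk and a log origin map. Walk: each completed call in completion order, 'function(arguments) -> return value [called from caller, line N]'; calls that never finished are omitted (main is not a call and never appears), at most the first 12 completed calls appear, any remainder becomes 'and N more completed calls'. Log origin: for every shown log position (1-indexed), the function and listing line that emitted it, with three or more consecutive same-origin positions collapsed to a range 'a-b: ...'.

Answer: the defect is in rate_window at line 5.
Key fact: Position 5 is the first bad log line: 'hit index -3' should read 'hit index 5'.
Crash: gauge_drift, line 11, IndexError.
Call chain: main -> weigh_samples([11, 12, 7, 2, 2, -3], -3) (called at line 36) -> gauge_drift([11, 12, 7, 2, 2, -3], -3) (called at line 22).
First divergence: position 5 — shown 'hit index -3', intended 'hit index 5'.
Intended log window:
  3: enter gauge_drift: 6 items against -3
  4: rate_window: 6 entries, threshold -3
  5: hit index 5
  6: enter tally_events: left -9 right 3
Execution walk:
  rate_window([11, 12, 7, 2, 2, -3], -3) -> -3  [called from gauge_drift, line 9]
Origin of each log line:
  1: emitted by main (line 35)
  2: emitted by weigh_samples (line 21)
  3: emitted by gauge_drift (line 8)
  4: emitted by rate_window (line 2)
  5: emitted by gauge_drift (line 10)
A correct fix: line 5: replace `pos` with `quota`.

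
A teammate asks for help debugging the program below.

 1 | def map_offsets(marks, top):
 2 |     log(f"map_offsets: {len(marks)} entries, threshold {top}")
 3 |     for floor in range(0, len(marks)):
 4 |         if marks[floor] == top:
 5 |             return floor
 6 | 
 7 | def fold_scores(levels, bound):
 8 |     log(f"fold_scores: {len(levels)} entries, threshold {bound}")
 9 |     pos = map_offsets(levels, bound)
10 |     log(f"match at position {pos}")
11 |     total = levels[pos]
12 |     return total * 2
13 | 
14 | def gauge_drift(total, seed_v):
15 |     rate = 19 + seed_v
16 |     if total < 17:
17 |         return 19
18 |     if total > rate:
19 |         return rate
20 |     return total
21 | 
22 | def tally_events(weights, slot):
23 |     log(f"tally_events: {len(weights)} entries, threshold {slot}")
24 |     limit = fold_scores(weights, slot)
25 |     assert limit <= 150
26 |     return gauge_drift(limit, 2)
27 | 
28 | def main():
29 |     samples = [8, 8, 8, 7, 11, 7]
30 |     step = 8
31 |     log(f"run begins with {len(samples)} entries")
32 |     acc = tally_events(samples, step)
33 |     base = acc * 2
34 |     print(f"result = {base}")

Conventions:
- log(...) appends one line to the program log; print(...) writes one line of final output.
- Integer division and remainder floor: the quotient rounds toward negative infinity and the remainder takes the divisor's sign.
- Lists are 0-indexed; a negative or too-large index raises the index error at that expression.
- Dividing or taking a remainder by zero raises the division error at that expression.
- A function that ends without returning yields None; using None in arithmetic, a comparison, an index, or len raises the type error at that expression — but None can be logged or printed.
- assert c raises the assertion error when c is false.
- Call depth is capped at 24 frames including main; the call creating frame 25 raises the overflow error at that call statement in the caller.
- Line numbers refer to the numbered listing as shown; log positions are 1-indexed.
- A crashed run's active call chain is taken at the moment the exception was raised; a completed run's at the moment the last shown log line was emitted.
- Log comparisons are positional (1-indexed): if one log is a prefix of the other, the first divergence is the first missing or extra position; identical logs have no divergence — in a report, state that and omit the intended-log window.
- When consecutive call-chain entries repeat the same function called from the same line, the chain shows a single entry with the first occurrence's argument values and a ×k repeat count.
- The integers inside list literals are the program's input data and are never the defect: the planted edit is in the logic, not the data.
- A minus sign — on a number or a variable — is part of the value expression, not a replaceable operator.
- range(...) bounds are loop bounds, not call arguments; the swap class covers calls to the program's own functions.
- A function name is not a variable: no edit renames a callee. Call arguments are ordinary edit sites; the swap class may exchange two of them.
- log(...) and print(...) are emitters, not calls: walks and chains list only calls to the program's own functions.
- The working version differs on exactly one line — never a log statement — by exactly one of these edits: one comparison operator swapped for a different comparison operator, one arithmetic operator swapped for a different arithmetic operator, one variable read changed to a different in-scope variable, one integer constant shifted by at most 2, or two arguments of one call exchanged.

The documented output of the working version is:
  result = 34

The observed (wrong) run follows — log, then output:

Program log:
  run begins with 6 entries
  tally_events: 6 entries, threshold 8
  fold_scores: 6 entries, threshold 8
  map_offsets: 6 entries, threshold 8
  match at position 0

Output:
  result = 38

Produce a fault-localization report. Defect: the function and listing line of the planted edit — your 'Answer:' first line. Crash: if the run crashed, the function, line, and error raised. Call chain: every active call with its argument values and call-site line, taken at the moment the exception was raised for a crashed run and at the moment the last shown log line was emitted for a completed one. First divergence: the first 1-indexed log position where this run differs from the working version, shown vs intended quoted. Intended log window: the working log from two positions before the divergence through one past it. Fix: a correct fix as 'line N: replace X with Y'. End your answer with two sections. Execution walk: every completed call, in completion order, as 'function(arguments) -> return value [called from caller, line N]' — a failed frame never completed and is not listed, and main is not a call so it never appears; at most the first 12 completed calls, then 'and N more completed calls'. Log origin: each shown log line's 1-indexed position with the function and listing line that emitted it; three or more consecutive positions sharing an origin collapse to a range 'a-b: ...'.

Answer: the defect is in gauge_drift at line 17.
Key fact: Nothing in the log betrays the bug — only the output does.
Call chain: main -> tally_events([8, 8, 8, 7, 11, 7], 8) (called at line 32) -> fold_scores([8, 8, 8, 7, 11, 7], 8) (called at line 24).
First divergence: none (the log streams are identical).
Execution walk:
  map_offsets([8, 8, 8, 7, 11, 7], 8) -> 0  [called from fold_scores, line 9]
  fold_scores([8, 8, 8, 7, 11, 7], 8) -> 16  [called from tally_events, line 24]
  gauge_drift(16, 2) -> 19  [called from tally_events, line 26]
  tally_events([8, 8, 8, 7, 11, 7], 8) -> 19  [called from main, line 32]
Log origins:
  1 — main, line 31
  2 — tally_events, line 23
  3 — fold_scores, line 8
  4 — map_offsets, line 2
  5 — fold_scores, line 10
A correct fix: line 17: replace `19` with `17`.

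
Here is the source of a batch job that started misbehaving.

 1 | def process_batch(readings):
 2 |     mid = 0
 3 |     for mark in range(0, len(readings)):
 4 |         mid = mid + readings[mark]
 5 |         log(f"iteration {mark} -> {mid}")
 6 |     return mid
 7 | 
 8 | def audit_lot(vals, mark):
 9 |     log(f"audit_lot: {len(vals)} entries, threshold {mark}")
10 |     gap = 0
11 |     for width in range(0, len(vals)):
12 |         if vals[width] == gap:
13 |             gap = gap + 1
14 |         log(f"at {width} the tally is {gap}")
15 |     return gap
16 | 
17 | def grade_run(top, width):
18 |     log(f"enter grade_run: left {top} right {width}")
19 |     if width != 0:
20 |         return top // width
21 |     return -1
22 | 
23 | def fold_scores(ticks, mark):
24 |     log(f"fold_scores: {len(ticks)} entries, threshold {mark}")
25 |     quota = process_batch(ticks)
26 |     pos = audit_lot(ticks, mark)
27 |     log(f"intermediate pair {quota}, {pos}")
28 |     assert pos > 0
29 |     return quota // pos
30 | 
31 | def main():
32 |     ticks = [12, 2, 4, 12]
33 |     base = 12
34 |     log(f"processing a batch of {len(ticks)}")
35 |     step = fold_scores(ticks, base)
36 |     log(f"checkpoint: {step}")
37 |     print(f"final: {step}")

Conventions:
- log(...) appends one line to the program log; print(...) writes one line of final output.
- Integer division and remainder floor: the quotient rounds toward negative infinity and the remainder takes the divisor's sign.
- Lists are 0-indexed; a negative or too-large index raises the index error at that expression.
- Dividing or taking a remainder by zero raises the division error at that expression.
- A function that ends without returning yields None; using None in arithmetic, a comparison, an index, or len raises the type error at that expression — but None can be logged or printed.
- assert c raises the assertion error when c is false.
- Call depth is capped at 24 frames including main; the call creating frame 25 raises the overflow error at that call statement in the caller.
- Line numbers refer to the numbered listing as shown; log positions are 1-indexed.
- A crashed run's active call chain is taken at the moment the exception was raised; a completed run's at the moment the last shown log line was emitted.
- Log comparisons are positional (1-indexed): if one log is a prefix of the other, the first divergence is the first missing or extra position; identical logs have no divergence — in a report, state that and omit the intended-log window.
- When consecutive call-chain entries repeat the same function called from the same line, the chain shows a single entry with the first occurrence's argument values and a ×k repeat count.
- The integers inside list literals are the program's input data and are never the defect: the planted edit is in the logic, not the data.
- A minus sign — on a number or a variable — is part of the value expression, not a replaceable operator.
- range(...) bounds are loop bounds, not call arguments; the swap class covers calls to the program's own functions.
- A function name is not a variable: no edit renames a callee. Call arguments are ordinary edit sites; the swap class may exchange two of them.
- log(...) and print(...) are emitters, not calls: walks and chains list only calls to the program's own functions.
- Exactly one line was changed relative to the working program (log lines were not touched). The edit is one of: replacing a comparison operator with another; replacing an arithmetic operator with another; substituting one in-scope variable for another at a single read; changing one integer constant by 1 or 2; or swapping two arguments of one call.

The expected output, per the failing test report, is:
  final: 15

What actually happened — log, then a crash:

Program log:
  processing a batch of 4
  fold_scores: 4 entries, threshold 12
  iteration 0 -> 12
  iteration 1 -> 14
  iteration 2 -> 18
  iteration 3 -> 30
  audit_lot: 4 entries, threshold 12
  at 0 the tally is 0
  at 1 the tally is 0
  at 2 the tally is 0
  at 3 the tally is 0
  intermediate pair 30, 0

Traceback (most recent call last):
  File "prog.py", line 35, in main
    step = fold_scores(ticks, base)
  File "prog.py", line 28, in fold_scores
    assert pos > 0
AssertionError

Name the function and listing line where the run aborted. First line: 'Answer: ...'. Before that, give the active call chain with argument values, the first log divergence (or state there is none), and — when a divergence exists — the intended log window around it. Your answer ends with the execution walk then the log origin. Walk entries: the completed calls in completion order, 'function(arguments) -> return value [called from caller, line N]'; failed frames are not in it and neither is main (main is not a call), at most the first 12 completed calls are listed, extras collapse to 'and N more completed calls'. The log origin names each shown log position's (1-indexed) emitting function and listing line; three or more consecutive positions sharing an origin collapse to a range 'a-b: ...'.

Answer: the error was raised in fold_scores, line 28.
Core observation: Position 8 is the first bad log line: 'at 0 the tally is 0' should read 'at 0 the tally is 1'.
Call chain: main -> fold_scores([12, 2, 4, 12], 12) (called at line 35).
First divergence: at position 8 the run shows 'at 0 the tally is 0' where the working version logs 'at 0 the tally is 1'.
Intended log window:
  6: iteration 3 -> 30
  7: audit_lot: 4 entries, threshold 12
  8: at 0 the tally is 1
  9: at 1 the tally is 1
Execution walk:
  process_batch([12, 2, 4, 12]) -> 30  [called from fold_scores, line 25]
  audit_lot([12, 2, 4, 12], 12) -> 0  [called from fold_scores, line 26]
Log origin:
  1 — main, line 34
  2 — fold_scores, line 24
  3-6 — process_batch, line 5
  7 — audit_lot, line 9
  8-11 — audit_lot, line 14
  12 — fold_scores, line 27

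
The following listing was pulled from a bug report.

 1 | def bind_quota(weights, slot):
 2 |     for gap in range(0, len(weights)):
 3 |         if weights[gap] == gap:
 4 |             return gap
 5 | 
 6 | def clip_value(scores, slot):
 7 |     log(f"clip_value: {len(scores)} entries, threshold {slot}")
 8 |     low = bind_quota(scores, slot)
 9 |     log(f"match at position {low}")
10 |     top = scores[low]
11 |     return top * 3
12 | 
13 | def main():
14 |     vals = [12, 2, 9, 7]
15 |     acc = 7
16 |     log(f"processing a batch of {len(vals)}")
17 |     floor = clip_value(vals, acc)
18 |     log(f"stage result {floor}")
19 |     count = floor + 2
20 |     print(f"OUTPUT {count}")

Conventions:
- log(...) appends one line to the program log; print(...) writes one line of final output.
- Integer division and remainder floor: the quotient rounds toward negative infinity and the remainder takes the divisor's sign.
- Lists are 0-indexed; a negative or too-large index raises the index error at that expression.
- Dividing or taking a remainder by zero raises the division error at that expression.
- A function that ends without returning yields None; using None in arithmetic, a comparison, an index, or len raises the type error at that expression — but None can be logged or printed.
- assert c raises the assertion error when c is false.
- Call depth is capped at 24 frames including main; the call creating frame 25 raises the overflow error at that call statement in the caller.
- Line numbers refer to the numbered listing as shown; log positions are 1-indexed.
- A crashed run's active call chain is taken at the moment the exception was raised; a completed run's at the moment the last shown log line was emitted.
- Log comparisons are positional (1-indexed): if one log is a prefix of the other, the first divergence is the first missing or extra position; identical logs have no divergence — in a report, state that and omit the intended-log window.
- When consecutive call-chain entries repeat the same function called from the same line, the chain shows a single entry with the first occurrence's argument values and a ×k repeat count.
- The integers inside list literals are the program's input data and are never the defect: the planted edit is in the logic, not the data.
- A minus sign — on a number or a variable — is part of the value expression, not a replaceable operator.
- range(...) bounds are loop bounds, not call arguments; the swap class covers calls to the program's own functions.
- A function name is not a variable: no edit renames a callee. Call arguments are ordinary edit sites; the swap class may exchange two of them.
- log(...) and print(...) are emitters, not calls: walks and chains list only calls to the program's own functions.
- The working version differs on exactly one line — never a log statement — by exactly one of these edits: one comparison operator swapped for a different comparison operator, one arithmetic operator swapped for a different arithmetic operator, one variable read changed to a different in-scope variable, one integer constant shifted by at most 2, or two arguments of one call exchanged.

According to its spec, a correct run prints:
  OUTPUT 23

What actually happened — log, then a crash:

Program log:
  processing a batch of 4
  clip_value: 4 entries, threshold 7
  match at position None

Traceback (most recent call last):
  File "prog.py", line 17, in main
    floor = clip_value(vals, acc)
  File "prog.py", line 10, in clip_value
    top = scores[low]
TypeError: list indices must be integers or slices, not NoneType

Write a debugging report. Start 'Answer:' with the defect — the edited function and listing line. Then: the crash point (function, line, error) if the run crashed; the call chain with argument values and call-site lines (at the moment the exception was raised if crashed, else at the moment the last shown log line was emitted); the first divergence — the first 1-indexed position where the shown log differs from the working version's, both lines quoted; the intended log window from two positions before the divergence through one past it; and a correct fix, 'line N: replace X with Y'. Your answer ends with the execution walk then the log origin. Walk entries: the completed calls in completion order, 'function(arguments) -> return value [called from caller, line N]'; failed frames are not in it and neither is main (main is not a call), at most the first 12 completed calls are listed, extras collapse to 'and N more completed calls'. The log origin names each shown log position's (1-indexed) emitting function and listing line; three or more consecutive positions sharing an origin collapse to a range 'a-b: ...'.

Answer: the defect is in bind_quota at line 3.
Key observation: The earliest visible damage is log position 3 — 'match at position None' rather than the intended 'match at position 3'.
Crash: clip_value, line 10, TypeError.
Call chain: main -> clip_value([12, 2, 9, 7], 7) (called at line 17).
First divergence: position 3; shown 'match at position None' vs intended 'match at position 3'.
Intended log window:
  1: processing a batch of 4
  2: clip_value: 4 entries, threshold 7
  3: match at position 3
  4: stage result 21
Execution walk:
  bind_quota([12, 2, 9, 7], 7) -> None  [called from clip_value, line 8]
Log origin:
  1: emitted by main (line 16)
  2: emitted by clip_value (line 7)
  3: emitted by clip_value (line 9)
A correct fix: line 3: replace `weights[gap] == gap` with `weights[gap] == slot`.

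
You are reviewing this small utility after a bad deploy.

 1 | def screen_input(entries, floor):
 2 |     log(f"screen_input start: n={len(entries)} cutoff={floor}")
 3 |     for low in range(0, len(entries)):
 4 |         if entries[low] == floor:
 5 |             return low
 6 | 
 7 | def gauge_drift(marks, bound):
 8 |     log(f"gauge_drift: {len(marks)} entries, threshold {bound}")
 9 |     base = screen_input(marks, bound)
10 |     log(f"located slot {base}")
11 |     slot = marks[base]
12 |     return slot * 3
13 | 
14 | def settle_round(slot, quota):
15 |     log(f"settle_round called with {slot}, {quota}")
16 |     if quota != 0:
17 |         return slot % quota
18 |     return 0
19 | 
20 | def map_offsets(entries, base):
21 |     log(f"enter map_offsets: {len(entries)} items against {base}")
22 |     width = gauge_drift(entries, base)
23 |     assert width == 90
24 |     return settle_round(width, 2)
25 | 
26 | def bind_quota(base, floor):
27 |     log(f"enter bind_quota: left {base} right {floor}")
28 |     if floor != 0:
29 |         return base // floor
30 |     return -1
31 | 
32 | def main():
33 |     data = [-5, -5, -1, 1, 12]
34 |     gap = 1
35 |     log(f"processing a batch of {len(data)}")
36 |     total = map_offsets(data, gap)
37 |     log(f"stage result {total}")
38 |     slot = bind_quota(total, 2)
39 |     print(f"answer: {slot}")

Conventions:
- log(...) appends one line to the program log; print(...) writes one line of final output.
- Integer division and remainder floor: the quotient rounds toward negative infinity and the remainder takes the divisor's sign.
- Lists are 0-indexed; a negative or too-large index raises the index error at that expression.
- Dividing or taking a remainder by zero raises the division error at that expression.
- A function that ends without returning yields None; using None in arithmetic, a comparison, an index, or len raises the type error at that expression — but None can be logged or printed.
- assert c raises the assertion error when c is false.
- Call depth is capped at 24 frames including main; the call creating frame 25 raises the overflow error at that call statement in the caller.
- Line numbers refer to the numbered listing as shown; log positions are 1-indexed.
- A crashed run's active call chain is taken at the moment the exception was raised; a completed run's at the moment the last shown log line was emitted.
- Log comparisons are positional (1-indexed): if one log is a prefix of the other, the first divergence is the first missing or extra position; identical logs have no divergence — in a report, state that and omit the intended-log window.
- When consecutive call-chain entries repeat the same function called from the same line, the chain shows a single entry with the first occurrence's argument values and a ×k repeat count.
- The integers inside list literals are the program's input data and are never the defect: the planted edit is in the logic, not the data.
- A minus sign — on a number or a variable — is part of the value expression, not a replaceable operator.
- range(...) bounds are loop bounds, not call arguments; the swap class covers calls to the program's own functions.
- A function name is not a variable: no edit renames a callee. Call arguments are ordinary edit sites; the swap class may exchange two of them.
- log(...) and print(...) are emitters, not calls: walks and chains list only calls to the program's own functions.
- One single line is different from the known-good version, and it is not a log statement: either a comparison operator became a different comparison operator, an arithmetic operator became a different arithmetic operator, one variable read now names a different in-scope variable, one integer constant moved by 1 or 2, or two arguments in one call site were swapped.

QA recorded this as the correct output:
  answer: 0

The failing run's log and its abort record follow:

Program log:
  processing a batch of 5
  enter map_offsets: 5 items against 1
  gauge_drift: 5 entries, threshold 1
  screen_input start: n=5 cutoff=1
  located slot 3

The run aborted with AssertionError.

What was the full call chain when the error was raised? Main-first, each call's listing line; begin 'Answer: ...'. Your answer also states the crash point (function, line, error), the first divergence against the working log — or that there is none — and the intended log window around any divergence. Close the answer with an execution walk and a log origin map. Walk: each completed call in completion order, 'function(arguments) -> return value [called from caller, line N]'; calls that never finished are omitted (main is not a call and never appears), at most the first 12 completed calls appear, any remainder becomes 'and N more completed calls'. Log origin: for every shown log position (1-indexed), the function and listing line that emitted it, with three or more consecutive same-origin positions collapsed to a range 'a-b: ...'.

Answer: main -> map_offsets (called at line 36).
Key fact: The log ends early — 5 lines, where the working version next logs 'settle_round called with 3, 2'.
Crash: map_offsets, line 23, AssertionError.
First divergence: position 6 — the faulty run's log ends after 5 lines; the working version continues with 'settle_round called with 3, 2'.
Intended log window:
  4: screen_input start: n=5 cutoff=1
  5: located slot 3
  6: settle_round called with 3, 2
  7: stage result 1
Execution walk:
  screen_input([-5, -5, -1, 1, 12], 1) -> 3  [called from gauge_drift, line 9]
  gauge_drift([-5, -5, -1, 1, 12], 1) -> 3  [called from map_offsets, line 22]
Log line origins:
  1 — main, line 35
  2 — map_offsets, line 21
  3 — gauge_drift, line 8
  4 — screen_input, line 2
  5 — gauge_drift, line 10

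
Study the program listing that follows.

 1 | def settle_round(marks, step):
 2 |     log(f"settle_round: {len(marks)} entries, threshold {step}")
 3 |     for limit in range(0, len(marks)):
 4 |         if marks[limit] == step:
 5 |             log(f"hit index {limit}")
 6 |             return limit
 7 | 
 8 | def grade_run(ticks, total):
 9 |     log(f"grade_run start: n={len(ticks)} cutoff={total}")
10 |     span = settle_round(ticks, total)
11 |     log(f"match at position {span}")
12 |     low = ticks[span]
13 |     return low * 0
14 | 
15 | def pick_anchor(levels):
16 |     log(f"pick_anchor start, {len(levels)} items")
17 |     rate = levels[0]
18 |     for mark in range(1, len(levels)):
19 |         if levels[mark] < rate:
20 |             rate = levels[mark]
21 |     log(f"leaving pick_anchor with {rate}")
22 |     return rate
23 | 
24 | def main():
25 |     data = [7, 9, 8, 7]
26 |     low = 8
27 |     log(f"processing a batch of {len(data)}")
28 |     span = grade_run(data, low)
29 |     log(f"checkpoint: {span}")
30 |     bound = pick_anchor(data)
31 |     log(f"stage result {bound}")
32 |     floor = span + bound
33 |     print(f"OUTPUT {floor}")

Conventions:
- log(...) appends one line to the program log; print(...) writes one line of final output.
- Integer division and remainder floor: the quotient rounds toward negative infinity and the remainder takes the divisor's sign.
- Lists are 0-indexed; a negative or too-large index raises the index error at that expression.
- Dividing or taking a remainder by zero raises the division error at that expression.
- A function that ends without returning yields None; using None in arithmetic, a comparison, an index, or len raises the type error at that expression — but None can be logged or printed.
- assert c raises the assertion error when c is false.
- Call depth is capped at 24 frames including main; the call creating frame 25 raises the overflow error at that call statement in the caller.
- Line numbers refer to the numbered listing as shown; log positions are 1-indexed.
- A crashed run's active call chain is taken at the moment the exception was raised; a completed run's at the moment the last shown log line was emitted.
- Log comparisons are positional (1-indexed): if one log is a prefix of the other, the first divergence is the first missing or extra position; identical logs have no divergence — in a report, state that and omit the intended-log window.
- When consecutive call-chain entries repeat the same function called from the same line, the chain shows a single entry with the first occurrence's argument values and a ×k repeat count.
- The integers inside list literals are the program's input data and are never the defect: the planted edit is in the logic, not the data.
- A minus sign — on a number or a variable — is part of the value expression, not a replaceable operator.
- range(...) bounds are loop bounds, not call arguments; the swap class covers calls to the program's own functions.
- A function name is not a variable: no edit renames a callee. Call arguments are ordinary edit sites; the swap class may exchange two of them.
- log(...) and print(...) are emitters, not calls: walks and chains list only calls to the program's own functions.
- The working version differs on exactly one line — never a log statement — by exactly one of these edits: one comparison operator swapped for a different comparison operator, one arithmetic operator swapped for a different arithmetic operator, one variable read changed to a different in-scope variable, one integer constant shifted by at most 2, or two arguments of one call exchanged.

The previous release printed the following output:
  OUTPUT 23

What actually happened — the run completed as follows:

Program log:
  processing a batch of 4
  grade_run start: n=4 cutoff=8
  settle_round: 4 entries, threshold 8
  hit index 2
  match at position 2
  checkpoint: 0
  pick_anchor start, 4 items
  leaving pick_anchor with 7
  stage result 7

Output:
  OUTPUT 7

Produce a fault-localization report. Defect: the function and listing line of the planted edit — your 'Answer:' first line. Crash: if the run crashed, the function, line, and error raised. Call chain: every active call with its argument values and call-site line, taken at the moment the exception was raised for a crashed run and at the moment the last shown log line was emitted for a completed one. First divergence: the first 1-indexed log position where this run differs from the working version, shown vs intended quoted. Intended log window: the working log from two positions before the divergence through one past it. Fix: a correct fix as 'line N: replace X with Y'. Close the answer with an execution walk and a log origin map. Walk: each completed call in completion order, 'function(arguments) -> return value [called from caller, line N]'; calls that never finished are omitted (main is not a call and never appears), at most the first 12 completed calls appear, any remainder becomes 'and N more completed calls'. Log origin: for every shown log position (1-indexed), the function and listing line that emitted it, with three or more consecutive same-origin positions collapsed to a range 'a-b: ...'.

Answer: the defect is in grade_run at line 13.
Core observation: The earliest visible damage is log position 6 — 'checkpoint: 0' rather than the intended 'checkpoint: 16'.
Call chain: main.
First divergence: position 6; shown 'checkpoint: 0' vs intended 'checkpoint: 16'.
Intended log window:
  4: hit index 2
  5: match at position 2
  6: checkpoint: 16
  7: pick_anchor start, 4 items
Execution walk:
  settle_round([7, 9, 8, 7], 8) -> 2  [called from grade_run, line 10]
  grade_run([7, 9, 8, 7], 8) -> 0  [called from main, line 28]
  pick_anchor([7, 9, 8, 7]) -> 7  [called from main, line 30]
Origin of each log line:
  1: logged in main at line 27
  2: logged in grade_run at line 9
  3: logged in settle_round at line 2
  4: logged in settle_round at line 5
  5: logged in grade_run at line 11
  6: logged in main at line 29
  7: logged in pick_anchor at line 16
  8: logged in pick_anchor at line 21
  9: logged in main at line 31
A correct fix: line 13: replace `0` with `2`.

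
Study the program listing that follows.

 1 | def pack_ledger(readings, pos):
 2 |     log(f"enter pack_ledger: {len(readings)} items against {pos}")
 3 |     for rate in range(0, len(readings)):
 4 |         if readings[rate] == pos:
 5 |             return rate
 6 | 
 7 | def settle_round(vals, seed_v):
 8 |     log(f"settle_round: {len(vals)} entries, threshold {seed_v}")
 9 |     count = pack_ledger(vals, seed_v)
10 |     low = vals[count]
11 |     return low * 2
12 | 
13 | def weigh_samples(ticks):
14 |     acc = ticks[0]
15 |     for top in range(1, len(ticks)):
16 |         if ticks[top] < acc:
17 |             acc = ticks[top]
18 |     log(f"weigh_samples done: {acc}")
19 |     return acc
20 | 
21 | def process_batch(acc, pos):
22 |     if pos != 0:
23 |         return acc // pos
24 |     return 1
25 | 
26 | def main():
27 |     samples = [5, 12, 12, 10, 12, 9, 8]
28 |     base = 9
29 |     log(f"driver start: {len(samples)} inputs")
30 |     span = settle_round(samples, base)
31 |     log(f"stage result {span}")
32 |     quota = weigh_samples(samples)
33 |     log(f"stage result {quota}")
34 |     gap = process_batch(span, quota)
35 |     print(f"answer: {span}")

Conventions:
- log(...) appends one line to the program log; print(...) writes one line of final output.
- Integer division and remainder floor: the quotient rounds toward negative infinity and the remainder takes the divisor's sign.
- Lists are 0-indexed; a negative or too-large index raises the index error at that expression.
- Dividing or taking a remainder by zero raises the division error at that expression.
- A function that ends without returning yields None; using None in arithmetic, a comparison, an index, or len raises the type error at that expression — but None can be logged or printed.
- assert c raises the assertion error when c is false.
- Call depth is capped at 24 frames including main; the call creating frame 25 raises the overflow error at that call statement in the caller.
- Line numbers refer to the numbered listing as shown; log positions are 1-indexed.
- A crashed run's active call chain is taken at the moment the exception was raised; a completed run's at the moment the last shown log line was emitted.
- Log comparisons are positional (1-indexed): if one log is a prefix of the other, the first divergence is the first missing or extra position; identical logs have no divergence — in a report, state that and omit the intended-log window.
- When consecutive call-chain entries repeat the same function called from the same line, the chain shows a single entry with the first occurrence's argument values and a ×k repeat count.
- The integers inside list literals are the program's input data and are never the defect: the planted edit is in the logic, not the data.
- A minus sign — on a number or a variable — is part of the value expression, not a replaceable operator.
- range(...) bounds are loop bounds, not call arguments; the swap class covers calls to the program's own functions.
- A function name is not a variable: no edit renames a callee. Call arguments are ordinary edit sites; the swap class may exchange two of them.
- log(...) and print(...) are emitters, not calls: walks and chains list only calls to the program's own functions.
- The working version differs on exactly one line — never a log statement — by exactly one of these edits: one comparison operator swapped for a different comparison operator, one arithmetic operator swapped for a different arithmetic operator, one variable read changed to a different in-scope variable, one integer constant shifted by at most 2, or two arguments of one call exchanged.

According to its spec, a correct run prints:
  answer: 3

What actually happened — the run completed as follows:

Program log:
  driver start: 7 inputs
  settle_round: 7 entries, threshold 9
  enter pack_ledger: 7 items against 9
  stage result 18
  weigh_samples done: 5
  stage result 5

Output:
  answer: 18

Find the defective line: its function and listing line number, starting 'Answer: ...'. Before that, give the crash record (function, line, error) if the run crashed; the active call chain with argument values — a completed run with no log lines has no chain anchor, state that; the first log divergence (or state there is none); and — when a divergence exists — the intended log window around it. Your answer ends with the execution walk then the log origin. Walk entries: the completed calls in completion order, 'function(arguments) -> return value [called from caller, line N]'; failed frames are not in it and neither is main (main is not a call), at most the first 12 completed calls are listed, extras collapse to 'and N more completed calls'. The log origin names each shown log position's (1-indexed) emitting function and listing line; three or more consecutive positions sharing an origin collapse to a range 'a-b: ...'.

Answer: the defect is in main at line 35.
The tell: Log streams are identical — the defect surfaces only in the printed output.
Call chain: main.
First divergence: there is none — every log position agrees.
Execution walk:
  pack_ledger([5, 12, 12, 10, 12, 9, 8], 9) -> 5  [called from settle_round, line 9]
  settle_round([5, 12, 12, 10, 12, 9, 8], 9) -> 18  [called from main, line 30]
  weigh_samples([5, 12, 12, 10, 12, 9, 8]) -> 5  [called from main, line 32]
  process_batch(18, 5) -> 3  [called from main, line 34]
Origin of each log line:
  1: emitted by main (line 29)
  2: emitted by settle_round (line 8)
  3: emitted by pack_ledger (line 2)
  4: emitted by main (line 31)
  5: emitted by weigh_samples (line 18)
  6: emitted by main (line 33)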